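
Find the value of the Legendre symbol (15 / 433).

-1

Reciprocity: 15 ≡ 3 and 433 ≡ 1 (mod 4), so (15/433) = +(433/15).
Reduce top mod 15: now compute (13/15).
Reciprocity: 13 ≡ 1 and 15 ≡ 3 (mod 4), so (13/15) = +(15/13).
Reduce top mod 13: now compute (2/13).
Pull out 2: since 13 ≡ 5 (mod 8), (2/13) = -1.
Reached (1/13) = 1. Collecting the sign flips along the way, the symbol is -1.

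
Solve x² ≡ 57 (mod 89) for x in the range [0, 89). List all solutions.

18, 71

89 ≡ 1 (mod 4), so we find a root by search.
Trying successive values, 18² = 324 ≡ 57 (mod 89). The other root is 89 − 18 = 71.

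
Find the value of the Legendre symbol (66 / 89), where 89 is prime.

-1

Euler's criterion: (66/89) ≡ 66^44 (mod 89).
66^2 ≡ 84 (mod 89)
66^4 ≡ 25 (mod 89)
66^8 ≡ 2 (mod 89)
66^16 ≡ 4 (mod 89)
66^32 ≡ 16 (mod 89)
66^44 = 66^(32+8+4) ≡ 88 (mod 89).
Result is 88 ≡ −1, so (66/89) = −1.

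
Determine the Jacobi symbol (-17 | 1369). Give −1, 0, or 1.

1

First reduce: -17 ≡ 1352 (mod 1369).
Pull out 2^3: since 1369 ≡ 1 (mod 8), (2/1369) = +1, so (2/1369)^3 = +1.
Reciprocity: 169 ≡ 1 and 1369 ≡ 1 (mod 4), so (169/1369) = +(1369/169).
Reduce top mod 169: now compute (17/169).
Reciprocity: 17 ≡ 1 and 169 ≡ 1 (mod 4), so (17/169) = +(169/17).
Reduce top mod 17: now compute (16/17).
Pull out 2^4: since 17 ≡ 1 (mod 8), (2/17) = +1, so (2/17)^4 = +1.
Reached (1/17) = 1. Collecting the sign flips along the way, the symbol is +1.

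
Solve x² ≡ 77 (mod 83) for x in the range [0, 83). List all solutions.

Since 83 ≡ 3 (mod 4), a square root of 77 is 77^((83+1)/4) = 77^21 mod 83.
Repeated squaring: 77^2≡36, 77^4≡51, 77^8≡28, 77^16≡37 (mod 83).
77^21 = 77^(16+4+1) ≡ 49 (mod 83).
Check: 49² = 2401 ≡ 77 (mod 83). The two roots are 34 and 49.

34, 49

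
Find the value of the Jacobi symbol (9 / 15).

Reciprocity: 9 ≡ 1 and 15 ≡ 3 (mod 4), so (9/15) = +(15/9).
Reduce top mod 9: now compute (6/9).
Pull out 2: since 9 ≡ 1 (mod 8), (2/9) = +1.
Reciprocity: 3 ≡ 3 and 9 ≡ 1 (mod 4), so (3/9) = +(9/3).
Reduce top mod 3: now compute (0/3).
Top reduces to 0: gcd > 1, so the symbol is 0.

0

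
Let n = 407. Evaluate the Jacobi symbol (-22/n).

First reduce: -22 ≡ 385 (mod 407).
Reciprocity: 385 ≡ 1 and 407 ≡ 3 (mod 4), so (385/407) = +(407/385).
Reduce top mod 385: now compute (22/385).
Pull out 2: since 385 ≡ 1 (mod 8), (2/385) = +1.
Reciprocity: 11 ≡ 3 and 385 ≡ 1 (mod 4), so (11/385) = +(385/11).
Reduce top mod 11: now compute (0/11).
Top reduces to 0: gcd > 1, so the symbol is 0.

0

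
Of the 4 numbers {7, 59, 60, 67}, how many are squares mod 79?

(7/79) = -1 → non-residue.
(59/79) = -1 → non-residue.
(60/79) = -1 → non-residue.
(67/79) = +1 → QR.
Total quadratic residues among the 4: 1.

1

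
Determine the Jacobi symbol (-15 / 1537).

-1

First reduce: -15 ≡ 1522 (mod 1537).
Pull out 2: since 1537 ≡ 1 (mod 8), (2/1537) = +1.
Reciprocity: 761 ≡ 1 and 1537 ≡ 1 (mod 4), so (761/1537) = +(1537/761).
Reduce top mod 761: now compute (15/761).
Reciprocity: 15 ≡ 3 and 761 ≡ 1 (mod 4), so (15/761) = +(761/15).
Reduce top mod 15: now compute (11/15).
Reciprocity: 11 ≡ 3 and 15 ≡ 3 (mod 4), so (11/15) = −(15/11).
Reduce top mod 11: now compute (4/11).
Pull out 2^2: since 11 ≡ 3 (mod 8), (2/11) = -1, so (2/11)^2 = +1.
Reached (1/11) = 1. Collecting the sign flips along the way, the symbol is -1.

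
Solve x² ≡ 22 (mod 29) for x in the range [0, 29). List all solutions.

14, 15

29 ≡ 1 (mod 4), so we find a root by search.
Trying successive values, 14² = 196 ≡ 22 (mod 29). The other root is 29 − 14 = 15.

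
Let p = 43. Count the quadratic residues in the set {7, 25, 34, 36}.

2

(7/43) = -1 → non-residue.
(25/43) = +1 → QR.
(34/43) = -1 → non-residue.
(36/43) = +1 → QR.
Total quadratic residues among the 4: 2.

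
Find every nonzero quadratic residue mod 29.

1,4,5,6,7,9,13,16,20,22,23,24,25,28

Square k = 1,…,14 (k and 29−k give the same square):
1²=1, 2²=4, 3²=9, 4²=16, 5²=25, 6²≡7, 7²≡20, 8²≡6, 9²≡23, 10²≡13, 11²≡5, 12²≡28, 13²≡24, 14²≡22 (mod 29).
So the quadratic residues mod 29 are {1, 4, 5, 6, 7, 9, 13, 16, 20, 22, 23, 24, 25, 28}.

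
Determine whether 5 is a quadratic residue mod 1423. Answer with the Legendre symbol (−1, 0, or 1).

Reciprocity: 5 ≡ 1 and 1423 ≡ 3 (mod 4), so (5/1423) = +(1423/5).
Reduce top mod 5: now compute (3/5).
Reciprocity: 3 ≡ 3 and 5 ≡ 1 (mod 4), so (3/5) = +(5/3).
Reduce top mod 3: now compute (2/3).
Pull out 2: since 3 ≡ 3 (mod 8), (2/3) = -1.
Reached (1/3) = 1. Collecting the sign flips along the way, the symbol is -1.

-1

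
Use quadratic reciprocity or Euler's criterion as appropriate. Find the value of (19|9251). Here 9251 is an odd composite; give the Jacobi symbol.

-1

Reciprocity: 19 ≡ 3 and 9251 ≡ 3 (mod 4), so (19/9251) = −(9251/19).
Reduce top mod 19: now compute (17/19).
Reciprocity: 17 ≡ 1 and 19 ≡ 3 (mod 4), so (17/19) = +(19/17).
Reduce top mod 17: now compute (2/17).
Pull out 2: since 17 ≡ 1 (mod 8), (2/17) = +1.
Reached (1/17) = 1. Collecting the sign flips along the way, the symbol is -1.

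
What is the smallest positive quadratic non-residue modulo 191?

7

(2/191) = +1, so 2 is a residue.
(3/191) = +1, so 3 is a residue.
(4/191) = +1, so 4 is a residue.
(5/191) = +1, so 5 is a residue.
(6/191) = +1, so 6 is a residue.
(7/191) = −1, so 7 is the smallest positive non-residue mod 191.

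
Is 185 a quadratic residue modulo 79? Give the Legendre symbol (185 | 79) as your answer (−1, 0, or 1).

-1

First reduce: 185 ≡ 27 (mod 79).
Reciprocity: 27 ≡ 3 and 79 ≡ 3 (mod 4), so (27/79) = −(79/27).
Reduce top mod 27: now compute (25/27).
Reciprocity: 25 ≡ 1 and 27 ≡ 3 (mod 4), so (25/27) = +(27/25).
Reduce top mod 25: now compute (2/25).
Pull out 2: since 25 ≡ 1 (mod 8), (2/25) = +1.
Reached (1/25) = 1. Collecting the sign flips along the way, the symbol is -1.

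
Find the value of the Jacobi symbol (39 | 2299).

Reciprocity: 39 ≡ 3 and 2299 ≡ 3 (mod 4), so (39/2299) = −(2299/39).
Reduce top mod 39: now compute (37/39).
Reciprocity: 37 ≡ 1 and 39 ≡ 3 (mod 4), so (37/39) = +(39/37).
Reduce top mod 37: now compute (2/37).
Pull out 2: since 37 ≡ 5 (mod 8), (2/37) = -1.
Reached (1/37) = 1. Collecting the sign flips along the way, the symbol is +1.

1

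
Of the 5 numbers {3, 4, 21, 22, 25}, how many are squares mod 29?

3

(3/29) = -1 → non-residue.
(4/29) = +1 → QR.
(21/29) = -1 → non-residue.
(22/29) = +1 → QR.
(25/29) = +1 → QR.
Total quadratic residues among the 5: 3.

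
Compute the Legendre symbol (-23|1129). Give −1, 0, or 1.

1

First reduce: -23 ≡ 1106 (mod 1129).
Pull out 2: since 1129 ≡ 1 (mod 8), (2/1129) = +1.
Reciprocity: 553 ≡ 1 and 1129 ≡ 1 (mod 4), so (553/1129) = +(1129/553).
Reduce top mod 553: now compute (23/553).
Reciprocity: 23 ≡ 3 and 553 ≡ 1 (mod 4), so (23/553) = +(553/23).
Reduce top mod 23: now compute (1/23).
Reached (1/23) = 1. Collecting the sign flips along the way, the symbol is +1.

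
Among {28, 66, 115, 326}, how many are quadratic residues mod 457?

(28/457) = +1 → QR.
(66/457) = -1 → non-residue.
(115/457) = +1 → QR.
(326/457) = +1 → QR.
Total quadratic residues among the 4: 3.

3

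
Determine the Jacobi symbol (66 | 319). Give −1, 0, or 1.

Pull out 2: since 319 ≡ 7 (mod 8), (2/319) = +1.
Reciprocity: 33 ≡ 1 and 319 ≡ 3 (mod 4), so (33/319) = +(319/33).
Reduce top mod 33: now compute (22/33).
Pull out 2: since 33 ≡ 1 (mod 8), (2/33) = +1.
Reciprocity: 11 ≡ 3 and 33 ≡ 1 (mod 4), so (11/33) = +(33/11).
Reduce top mod 11: now compute (0/11).
Top reduces to 0: gcd > 1, so the symbol is 0.

0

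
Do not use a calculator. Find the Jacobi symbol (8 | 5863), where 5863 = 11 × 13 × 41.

Pull out 2^3: since 5863 ≡ 7 (mod 8), (2/5863) = +1, so (2/5863)^3 = +1.
Reached (1/5863) = 1. Collecting the sign flips along the way, the symbol is +1.

1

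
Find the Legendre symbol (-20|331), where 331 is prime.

-1

Euler's criterion: (-20/331) ≡ 311^165 (mod 331).
311^2 ≡ 69 (mod 331)
311^4 ≡ 127 (mod 331)
311^8 ≡ 241 (mod 331)
311^16 ≡ 156 (mod 331)
311^32 ≡ 173 (mod 331)
311^64 ≡ 139 (mod 331)
311^128 ≡ 123 (mod 331)
311^165 = 311^(128+32+4+1) ≡ 330 (mod 331).
Result is 330 ≡ −1, so (-20/331) = −1.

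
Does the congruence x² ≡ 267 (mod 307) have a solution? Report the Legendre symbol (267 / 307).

-1

Reciprocity: 267 ≡ 3 and 307 ≡ 3 (mod 4), so (267/307) = −(307/267).
Reduce top mod 267: now compute (40/267).
Pull out 2^3: since 267 ≡ 3 (mod 8), (2/267) = -1, so (2/267)^3 = -1.
Reciprocity: 5 ≡ 1 and 267 ≡ 3 (mod 4), so (5/267) = +(267/5).
Reduce top mod 5: now compute (2/5).
Pull out 2: since 5 ≡ 5 (mod 8), (2/5) = -1.
Reached (1/5) = 1. Collecting the sign flips along the way, the symbol is -1.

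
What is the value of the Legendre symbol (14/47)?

Euler's criterion: (14/47) ≡ 14^23 (mod 47).
14^2 ≡ 8 (mod 47)
14^4 ≡ 17 (mod 47)
14^8 ≡ 7 (mod 47)
14^16 ≡ 2 (mod 47)
14^23 = 14^(16+4+2+1) ≡ 1 (mod 47).
Result is 1, so (14/47) = 1.

1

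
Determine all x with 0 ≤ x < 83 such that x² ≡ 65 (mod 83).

Since 83 ≡ 3 (mod 4), a square root of 65 is 65^((83+1)/4) = 65^21 mod 83.
Repeated squaring: 65^2≡75, 65^4≡64, 65^8≡29, 65^16≡11 (mod 83).
65^21 = 65^(16+4+1) ≡ 27 (mod 83).
Check: 27² = 729 ≡ 65 (mod 83). The two roots are 27 and 56.

27, 56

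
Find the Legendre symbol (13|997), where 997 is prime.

1

Reciprocity: 13 ≡ 1 and 997 ≡ 1 (mod 4), so (13/997) = +(997/13).
Reduce top mod 13: now compute (9/13).
Reciprocity: 9 ≡ 1 and 13 ≡ 1 (mod 4), so (9/13) = +(13/9).
Reduce top mod 9: now compute (4/9).
Pull out 2^2: since 9 ≡ 1 (mod 8), (2/9) = +1, so (2/9)^2 = +1.
Reached (1/9) = 1. Collecting the sign flips along the way, the symbol is +1.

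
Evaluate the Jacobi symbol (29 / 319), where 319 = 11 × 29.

0

Reciprocity: 29 ≡ 1 and 319 ≡ 3 (mod 4), so (29/319) = +(319/29).
Reduce top mod 29: now compute (0/29).
Top reduces to 0: gcd > 1, so the symbol is 0.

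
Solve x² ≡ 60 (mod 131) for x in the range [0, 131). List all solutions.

45, 86

Since 131 ≡ 3 (mod 4), a square root of 60 is 60^((131+1)/4) = 60^33 mod 131.
Repeated squaring: 60^2≡63, 60^4≡39, 60^8≡80, 60^16≡112, 60^32≡99 (mod 131).
60^33 = 60^(32+1) ≡ 45 (mod 131).
Check: 45² = 2025 ≡ 60 (mod 131). The two roots are 45 and 86.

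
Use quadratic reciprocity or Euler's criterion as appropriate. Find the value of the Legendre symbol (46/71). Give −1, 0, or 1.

-1

Pull out 2: since 71 ≡ 7 (mod 8), (2/71) = +1.
Reciprocity: 23 ≡ 3 and 71 ≡ 3 (mod 4), so (23/71) = −(71/23).
Reduce top mod 23: now compute (2/23).
Pull out 2: since 23 ≡ 7 (mod 8), (2/23) = +1.
Reached (1/23) = 1. Collecting the sign flips along the way, the symbol is -1.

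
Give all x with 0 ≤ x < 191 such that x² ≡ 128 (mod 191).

Since 191 ≡ 3 (mod 4), a square root of 128 is 128^((191+1)/4) = 128^48 mod 191.
Repeated squaring: 128^2≡149, 128^4≡45, 128^8≡115, 128^16≡46, 128^32≡15 (mod 191).
128^48 = 128^(32+16) ≡ 117 (mod 191).
Check: 117² = 13689 ≡ 128 (mod 191). The two roots are 74 and 117.

74, 117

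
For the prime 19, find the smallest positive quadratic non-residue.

2

(2/19) = −1, so 2 is the smallest positive non-residue mod 19.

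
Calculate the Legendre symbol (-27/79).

1

First reduce: -27 ≡ 52 (mod 79).
Pull out 2^2: since 79 ≡ 7 (mod 8), (2/79) = +1, so (2/79)^2 = +1.
Reciprocity: 13 ≡ 1 and 79 ≡ 3 (mod 4), so (13/79) = +(79/13).
Reduce top mod 13: now compute (1/13).
Reached (1/13) = 1. Collecting the sign flips along the way, the symbol is +1.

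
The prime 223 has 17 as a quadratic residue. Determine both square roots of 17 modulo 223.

Since 223 ≡ 3 (mod 4), a square root of 17 is 17^((223+1)/4) = 17^56 mod 223.
Repeated squaring: 17^2≡66, 17^4≡119, 17^8≡112, 17^16≡56, 17^32≡14 (mod 223).
17^56 = 17^(32+16+8) ≡ 169 (mod 223).
Check: 169² = 28561 ≡ 17 (mod 223). The two roots are 54 and 169.

54, 169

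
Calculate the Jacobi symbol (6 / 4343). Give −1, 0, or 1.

Pull out 2: since 4343 ≡ 7 (mod 8), (2/4343) = +1.
Reciprocity: 3 ≡ 3 and 4343 ≡ 3 (mod 4), so (3/4343) = −(4343/3).
Reduce top mod 3: now compute (2/3).
Pull out 2: since 3 ≡ 3 (mod 8), (2/3) = -1.
Reached (1/3) = 1. Collecting the sign flips along the way, the symbol is +1.

1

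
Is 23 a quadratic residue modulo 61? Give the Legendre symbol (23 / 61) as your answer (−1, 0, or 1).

Euler's criterion: (23/61) ≡ 23^30 (mod 61).
23^2 ≡ 41 (mod 61)
23^4 ≡ 34 (mod 61)
23^8 ≡ 58 (mod 61)
23^16 ≡ 9 (mod 61)
23^30 = 23^(16+8+4+2) ≡ 60 (mod 61).
Result is 60 ≡ −1, so (23/61) = −1.

-1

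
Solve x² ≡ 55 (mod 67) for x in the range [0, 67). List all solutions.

16, 51

Since 67 ≡ 3 (mod 4), a square root of 55 is 55^((67+1)/4) = 55^17 mod 67.
Repeated squaring: 55^2≡10, 55^4≡33, 55^8≡17, 55^16≡21 (mod 67).
55^17 = 55^(16+1) ≡ 16 (mod 67).
Check: 16² = 256 ≡ 55 (mod 67). The two roots are 16 and 51.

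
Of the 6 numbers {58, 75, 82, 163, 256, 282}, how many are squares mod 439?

3

(58/439) = +1 → QR.
(75/439) = -1 → non-residue.
(82/439) = -1 → non-residue.
(163/439) = -1 → non-residue.
(256/439) = +1 → QR.
(282/439) = +1 → QR.
Total quadratic residues among the 6: 3.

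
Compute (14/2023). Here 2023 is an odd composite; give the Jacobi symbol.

0

Pull out 2: since 2023 ≡ 7 (mod 8), (2/2023) = +1.
Reciprocity: 7 ≡ 3 and 2023 ≡ 3 (mod 4), so (7/2023) = −(2023/7).
Reduce top mod 7: now compute (0/7).
Top reduces to 0: gcd > 1, so the symbol is 0.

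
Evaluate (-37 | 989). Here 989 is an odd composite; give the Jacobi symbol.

1

First reduce: -37 ≡ 952 (mod 989).
Pull out 2^3: since 989 ≡ 5 (mod 8), (2/989) = -1, so (2/989)^3 = -1.
Reciprocity: 119 ≡ 3 and 989 ≡ 1 (mod 4), so (119/989) = +(989/119).
Reduce top mod 119: now compute (37/119).
Reciprocity: 37 ≡ 1 and 119 ≡ 3 (mod 4), so (37/119) = +(119/37).
Reduce top mod 37: now compute (8/37).
Pull out 2^3: since 37 ≡ 5 (mod 8), (2/37) = -1, so (2/37)^3 = -1.
Reached (1/37) = 1. Collecting the sign flips along the way, the symbol is +1.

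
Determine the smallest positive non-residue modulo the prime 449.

(2/449) = +1, so 2 is a residue.
(3/449) = −1, so 3 is the smallest positive non-residue mod 449.

3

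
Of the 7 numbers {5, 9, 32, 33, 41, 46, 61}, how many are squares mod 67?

2

(5/67) = -1 → non-residue.
(9/67) = +1 → QR.
(32/67) = -1 → non-residue.
(33/67) = +1 → QR.
(41/67) = -1 → non-residue.
(46/67) = -1 → non-residue.
(61/67) = -1 → non-residue.
Total quadratic residues among the 7: 2.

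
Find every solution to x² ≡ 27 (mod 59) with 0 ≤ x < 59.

26, 33

Since 59 ≡ 3 (mod 4), a square root of 27 is 27^((59+1)/4) = 27^15 mod 59.
Repeated squaring: 27^2≡21, 27^4≡28, 27^8≡17 (mod 59).
27^15 = 27^(8+4+2+1) ≡ 26 (mod 59).
Check: 26² = 676 ≡ 27 (mod 59). The two roots are 26 and 33.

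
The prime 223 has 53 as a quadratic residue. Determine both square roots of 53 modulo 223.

62, 161

Since 223 ≡ 3 (mod 4), a square root of 53 is 53^((223+1)/4) = 53^56 mod 223.
Repeated squaring: 53^2≡133, 53^4≡72, 53^8≡55, 53^16≡126, 53^32≡43 (mod 223).
53^56 = 53^(32+16+8) ≡ 62 (mod 223).
Check: 62² = 3844 ≡ 53 (mod 223). The two roots are 62 and 161.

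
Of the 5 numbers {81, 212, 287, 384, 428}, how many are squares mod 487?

(81/487) = +1 → QR.
(212/487) = +1 → QR.
(287/487) = -1 → non-residue.
(384/487) = -1 → non-residue.
(428/487) = +1 → QR.
Total quadratic residues among the 5: 3.

3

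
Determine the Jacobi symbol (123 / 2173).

0

Reciprocity: 123 ≡ 3 and 2173 ≡ 1 (mod 4), so (123/2173) = +(2173/123).
Reduce top mod 123: now compute (82/123).
Pull out 2: since 123 ≡ 3 (mod 8), (2/123) = -1.
Reciprocity: 41 ≡ 1 and 123 ≡ 3 (mod 4), so (41/123) = +(123/41).
Reduce top mod 41: now compute (0/41).
Top reduces to 0: gcd > 1, so the symbol is 0.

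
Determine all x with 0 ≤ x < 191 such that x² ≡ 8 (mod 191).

77, 114

Since 191 ≡ 3 (mod 4), a square root of 8 is 8^((191+1)/4) = 8^48 mod 191.
Repeated squaring: 8^2≡64, 8^4≡85, 8^8≡158, 8^16≡134, 8^32≡2 (mod 191).
8^48 = 8^(32+16) ≡ 77 (mod 191).
Check: 77² = 5929 ≡ 8 (mod 191). The two roots are 77 and 114.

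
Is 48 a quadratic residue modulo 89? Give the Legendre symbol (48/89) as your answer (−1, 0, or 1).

Euler's criterion: (48/89) ≡ 48^44 (mod 89).
48^2 ≡ 79 (mod 89)
48^4 ≡ 11 (mod 89)
48^8 ≡ 32 (mod 89)
48^16 ≡ 45 (mod 89)
48^32 ≡ 67 (mod 89)
48^44 = 48^(32+8+4) ≡ 88 (mod 89).
Result is 88 ≡ −1, so (48/89) = −1.

-1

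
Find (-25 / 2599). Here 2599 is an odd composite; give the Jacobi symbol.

First reduce: -25 ≡ 2574 (mod 2599).
Pull out 2: since 2599 ≡ 7 (mod 8), (2/2599) = +1.
Reciprocity: 1287 ≡ 3 and 2599 ≡ 3 (mod 4), so (1287/2599) = −(2599/1287).
Reduce top mod 1287: now compute (25/1287).
Reciprocity: 25 ≡ 1 and 1287 ≡ 3 (mod 4), so (25/1287) = +(1287/25).
Reduce top mod 25: now compute (12/25).
Pull out 2^2: since 25 ≡ 1 (mod 8), (2/25) = +1, so (2/25)^2 = +1.
Reciprocity: 3 ≡ 3 and 25 ≡ 1 (mod 4), so (3/25) = +(25/3).
Reduce top mod 3: now compute (1/3).
Reached (1/3) = 1. Collecting the sign flips along the way, the symbol is -1.

-1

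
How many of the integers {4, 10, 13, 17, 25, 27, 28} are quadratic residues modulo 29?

4

(4/29) = +1 → QR.
(10/29) = -1 → non-residue.
(13/29) = +1 → QR.
(17/29) = -1 → non-residue.
(25/29) = +1 → QR.
(27/29) = -1 → non-residue.
(28/29) = +1 → QR.
Total quadratic residues among the 7: 4.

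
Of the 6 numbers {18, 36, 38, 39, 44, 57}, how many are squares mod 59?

2

(18/59) = -1 → non-residue.
(36/59) = +1 → QR.
(38/59) = -1 → non-residue.
(39/59) = -1 → non-residue.
(44/59) = -1 → non-residue.
(57/59) = +1 → QR.
Total quadratic residues among the 6: 2.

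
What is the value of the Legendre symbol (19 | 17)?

1

First reduce: 19 ≡ 2 (mod 17).
Pull out 2: since 17 ≡ 1 (mod 8), (2/17) = +1.
Reached (1/17) = 1. Collecting the sign flips along the way, the symbol is +1.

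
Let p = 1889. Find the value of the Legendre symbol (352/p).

-1

Pull out 2^5: since 1889 ≡ 1 (mod 8), (2/1889) = +1, so (2/1889)^5 = +1.
Reciprocity: 11 ≡ 3 and 1889 ≡ 1 (mod 4), so (11/1889) = +(1889/11).
Reduce top mod 11: now compute (8/11).
Pull out 2^3: since 11 ≡ 3 (mod 8), (2/11) = -1, so (2/11)^3 = -1.
Reached (1/11) = 1. Collecting the sign flips along the way, the symbol is -1.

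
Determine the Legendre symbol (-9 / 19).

-1

Euler's criterion: (-9/19) ≡ 10^9 (mod 19).
10^2 ≡ 5 (mod 19)
10^4 ≡ 6 (mod 19)
10^8 ≡ 17 (mod 19)
10^9 = 10^(8+1) ≡ 18 (mod 19).
Result is 18 ≡ −1, so (-9/19) = −1.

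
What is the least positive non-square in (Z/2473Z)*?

(2/2473) = +1, so 2 is a residue.
(3/2473) = +1, so 3 is a residue.
(4/2473) = +1, so 4 is a residue.
(5/2473) = −1, so 5 is the smallest positive non-residue mod 2473.

5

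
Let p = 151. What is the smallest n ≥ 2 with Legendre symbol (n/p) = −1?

(2/151) = +1, so 2 is a residue.
(3/151) = −1, so 3 is the smallest positive non-residue mod 151.

3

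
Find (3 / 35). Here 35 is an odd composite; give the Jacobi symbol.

Reciprocity: 3 ≡ 3 and 35 ≡ 3 (mod 4), so (3/35) = −(35/3).
Reduce top mod 3: now compute (2/3).
Pull out 2: since 3 ≡ 3 (mod 8), (2/3) = -1.
Reached (1/3) = 1. Collecting the sign flips along the way, the symbol is +1.

1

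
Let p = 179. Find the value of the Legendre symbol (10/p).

Euler's criterion: (10/179) ≡ 10^89 (mod 179).
10^2 ≡ 100 (mod 179)
10^4 ≡ 155 (mod 179)
10^8 ≡ 39 (mod 179)
10^16 ≡ 89 (mod 179)
10^32 ≡ 45 (mod 179)
10^64 ≡ 56 (mod 179)
10^89 = 10^(64+16+8+1) ≡ 178 (mod 179).
Result is 178 ≡ −1, so (10/179) = −1.

-1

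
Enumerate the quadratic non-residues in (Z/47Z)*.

5,10,11,13,15,19,20,22,23,26,29,30,31,33,35,38,39,40,41,43,44,45,46

Square k = 1,…,23 (k and 47−k give the same square):
1²=1, 2²=4, 3²=9, 4²=16, 5²=25, 6²=36, 7²≡2, 8²≡17, 9²≡34, 10²≡6, 11²≡27, 12²≡3, 13²≡28, 14²≡8, 15²≡37, 16²≡21, 17²≡7, 18²≡42, 19²≡32, 20²≡24, 21²≡18, 22²≡14, 23²≡12 (mod 47).
The residues are {1, 2, 3, 4, 6, 7, 8, 9, 12, 14, 16, 17, 18, 21, 24, 25, 27, 28, 32, 34, 36, 37, 42}; the non-residues are the remaining 23 nonzero classes.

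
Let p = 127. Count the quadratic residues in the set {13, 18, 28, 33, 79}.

3

(13/127) = +1 → QR.
(18/127) = +1 → QR.
(28/127) = -1 → non-residue.
(33/127) = -1 → non-residue.
(79/127) = +1 → QR.
Total quadratic residues among the 5: 3.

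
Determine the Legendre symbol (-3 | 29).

Euler's criterion: (-3/29) ≡ 26^14 (mod 29).
26^2 ≡ 9 (mod 29)
26^4 ≡ 23 (mod 29)
26^8 ≡ 7 (mod 29)
26^14 = 26^(8+4+2) ≡ 28 (mod 29).
Result is 28 ≡ −1, so (-3/29) = −1.

-1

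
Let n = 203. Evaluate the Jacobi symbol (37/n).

-1

Reciprocity: 37 ≡ 1 and 203 ≡ 3 (mod 4), so (37/203) = +(203/37).
Reduce top mod 37: now compute (18/37).
Pull out 2: since 37 ≡ 5 (mod 8), (2/37) = -1.
Reciprocity: 9 ≡ 1 and 37 ≡ 1 (mod 4), so (9/37) = +(37/9).
Reduce top mod 9: now compute (1/9).
Reached (1/9) = 1. Collecting the sign flips along the way, the symbol is -1.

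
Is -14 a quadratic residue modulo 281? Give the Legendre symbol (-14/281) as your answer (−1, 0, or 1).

1

Euler's criterion: (-14/281) ≡ 267^140 (mod 281).
267^2 ≡ 196 (mod 281)
267^4 ≡ 200 (mod 281)
267^8 ≡ 98 (mod 281)
267^16 ≡ 50 (mod 281)
267^32 ≡ 252 (mod 281)
267^64 ≡ 279 (mod 281)
267^128 ≡ 4 (mod 281)
267^140 = 267^(128+8+4) ≡ 1 (mod 281).
Result is 1, so (-14/281) = 1.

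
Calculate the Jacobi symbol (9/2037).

0

Reciprocity: 9 ≡ 1 and 2037 ≡ 1 (mod 4), so (9/2037) = +(2037/9).
Reduce top mod 9: now compute (3/9).
Reciprocity: 3 ≡ 3 and 9 ≡ 1 (mod 4), so (3/9) = +(9/3).
Reduce top mod 3: now compute (0/3).
Top reduces to 0: gcd > 1, so the symbol is 0.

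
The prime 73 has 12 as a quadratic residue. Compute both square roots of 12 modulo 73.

73 ≡ 1 (mod 4), so we find a root by search.
Trying successive values, 31² = 961 ≡ 12 (mod 73). The other root is 73 − 31 = 42.

31, 42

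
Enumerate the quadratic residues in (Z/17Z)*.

Square k = 1,…,8 (k and 17−k give the same square):
1²=1, 2²=4, 3²=9, 4²=16, 5²≡8, 6²≡2, 7²≡15, 8²≡13 (mod 17).
So the quadratic residues mod 17 are {1, 2, 4, 8, 9, 13, 15, 16}.

1 2 4 8 9 13 15 16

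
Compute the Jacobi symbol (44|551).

Pull out 2^2: since 551 ≡ 7 (mod 8), (2/551) = +1, so (2/551)^2 = +1.
Reciprocity: 11 ≡ 3 and 551 ≡ 3 (mod 4), so (11/551) = −(551/11).
Reduce top mod 11: now compute (1/11).
Reached (1/11) = 1. Collecting the sign flips along the way, the symbol is -1.

-1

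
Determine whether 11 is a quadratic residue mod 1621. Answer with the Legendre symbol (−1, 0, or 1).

1

Reciprocity: 11 ≡ 3 and 1621 ≡ 1 (mod 4), so (11/1621) = +(1621/11).
Reduce top mod 11: now compute (4/11).
Pull out 2^2: since 11 ≡ 3 (mod 8), (2/11) = -1, so (2/11)^2 = +1.
Reached (1/11) = 1. Collecting the sign flips along the way, the symbol is +1.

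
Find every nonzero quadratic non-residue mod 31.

3, 6, 11, 12, 13, 15, 17, 21, 22, 23, 24, 26, 27, 29, 30

Square k = 1,…,15 (k and 31−k give the same square):
1²=1, 2²=4, 3²=9, 4²=16, 5²=25, 6²≡5, 7²≡18, 8²≡2, 9²≡19, 10²≡7, 11²≡28, 12²≡20, 13²≡14, 14²≡10, 15²≡8 (mod 31).
The residues are {1, 2, 4, 5, 7, 8, 9, 10, 14, 16, 18, 19, 20, 25, 28}; the non-residues are the remaining 15 nonzero classes.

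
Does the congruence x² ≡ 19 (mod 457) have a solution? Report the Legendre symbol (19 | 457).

Reciprocity: 19 ≡ 3 and 457 ≡ 1 (mod 4), so (19/457) = +(457/19).
Reduce top mod 19: now compute (1/19).
Reached (1/19) = 1. Collecting the sign flips along the way, the symbol is +1.

1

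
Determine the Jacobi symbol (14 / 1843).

Pull out 2: since 1843 ≡ 3 (mod 8), (2/1843) = -1.
Reciprocity: 7 ≡ 3 and 1843 ≡ 3 (mod 4), so (7/1843) = −(1843/7).
Reduce top mod 7: now compute (2/7).
Pull out 2: since 7 ≡ 7 (mod 8), (2/7) = +1.
Reached (1/7) = 1. Collecting the sign flips along the way, the symbol is +1.

1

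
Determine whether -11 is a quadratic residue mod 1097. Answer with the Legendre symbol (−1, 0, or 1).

First reduce: -11 ≡ 1086 (mod 1097).
Pull out 2: since 1097 ≡ 1 (mod 8), (2/1097) = +1.
Reciprocity: 543 ≡ 3 and 1097 ≡ 1 (mod 4), so (543/1097) = +(1097/543).
Reduce top mod 543: now compute (11/543).
Reciprocity: 11 ≡ 3 and 543 ≡ 3 (mod 4), so (11/543) = −(543/11).
Reduce top mod 11: now compute (4/11).
Pull out 2^2: since 11 ≡ 3 (mod 8), (2/11) = -1, so (2/11)^2 = +1.
Reached (1/11) = 1. Collecting the sign flips along the way, the symbol is -1.

-1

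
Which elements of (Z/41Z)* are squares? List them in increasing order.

Square k = 1,…,20 (k and 41−k give the same square):
1²=1, 2²=4, 3²=9, 4²=16, 5²=25, 6²=36, 7²≡8, 8²≡23, 9²≡40, 10²≡18, 11²≡39, 12²≡21, 13²≡5, 14²≡32, 15²≡20, 16²≡10, 17²≡2, 18²≡37, 19²≡33, 20²≡31 (mod 41).
So the quadratic residues mod 41 are {1, 2, 4, 5, 8, 9, 10, 16, 18, 20, 21, 23, 25, 31, 32, 33, 36, 37, 39, 40}.

1,2,4,5,8,9,10,16,18,20,21,23,25,31,32,33,36,37,39,40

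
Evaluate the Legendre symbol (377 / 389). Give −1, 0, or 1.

-1

Euler's criterion: (377/389) ≡ 377^194 (mod 389).
377^2 ≡ 144 (mod 389)
377^4 ≡ 119 (mod 389)
377^8 ≡ 157 (mod 389)
377^16 ≡ 142 (mod 389)
377^32 ≡ 325 (mod 389)
377^64 ≡ 206 (mod 389)
377^128 ≡ 35 (mod 389)
377^194 = 377^(128+64+2) ≡ 388 (mod 389).
Result is 388 ≡ −1, so (377/389) = −1.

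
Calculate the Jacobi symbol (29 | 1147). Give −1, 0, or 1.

Reciprocity: 29 ≡ 1 and 1147 ≡ 3 (mod 4), so (29/1147) = +(1147/29).
Reduce top mod 29: now compute (16/29).
Pull out 2^4: since 29 ≡ 5 (mod 8), (2/29) = -1, so (2/29)^4 = +1.
Reached (1/29) = 1. Collecting the sign flips along the way, the symbol is +1.

1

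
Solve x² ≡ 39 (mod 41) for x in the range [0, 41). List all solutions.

41 ≡ 1 (mod 4), so we find a root by search.
Trying successive values, 11² = 121 ≡ 39 (mod 41). The other root is 41 − 11 = 30.

11, 30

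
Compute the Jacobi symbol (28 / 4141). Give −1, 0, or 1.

Pull out 2^2: since 4141 ≡ 5 (mod 8), (2/4141) = -1, so (2/4141)^2 = +1.
Reciprocity: 7 ≡ 3 and 4141 ≡ 1 (mod 4), so (7/4141) = +(4141/7).
Reduce top mod 7: now compute (4/7).
Pull out 2^2: since 7 ≡ 7 (mod 8), (2/7) = +1, so (2/7)^2 = +1.
Reached (1/7) = 1. Collecting the sign flips along the way, the symbol is +1.

1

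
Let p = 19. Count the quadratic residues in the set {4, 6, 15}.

(4/19) = +1 → QR.
(6/19) = +1 → QR.
(15/19) = -1 → non-residue.
Total quadratic residues among the 3: 2.

2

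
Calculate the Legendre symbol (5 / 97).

-1

Euler's criterion: (5/97) ≡ 5^48 (mod 97).
5^2 ≡ 25 (mod 97)
5^4 ≡ 43 (mod 97)
5^8 ≡ 6 (mod 97)
5^16 ≡ 36 (mod 97)
5^32 ≡ 35 (mod 97)
5^48 = 5^(32+16) ≡ 96 (mod 97).
Result is 96 ≡ −1, so (5/97) = −1.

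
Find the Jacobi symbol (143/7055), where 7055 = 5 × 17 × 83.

-1

Reciprocity: 143 ≡ 3 and 7055 ≡ 3 (mod 4), so (143/7055) = −(7055/143).
Reduce top mod 143: now compute (48/143).
Pull out 2^4: since 143 ≡ 7 (mod 8), (2/143) = +1, so (2/143)^4 = +1.
Reciprocity: 3 ≡ 3 and 143 ≡ 3 (mod 4), so (3/143) = −(143/3).
Reduce top mod 3: now compute (2/3).
Pull out 2: since 3 ≡ 3 (mod 8), (2/3) = -1.
Reached (1/3) = 1. Collecting the sign flips along the way, the symbol is -1.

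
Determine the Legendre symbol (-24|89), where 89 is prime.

-1

First reduce: -24 ≡ 65 (mod 89).
Reciprocity: 65 ≡ 1 and 89 ≡ 1 (mod 4), so (65/89) = +(89/65).
Reduce top mod 65: now compute (24/65).
Pull out 2^3: since 65 ≡ 1 (mod 8), (2/65) = +1, so (2/65)^3 = +1.
Reciprocity: 3 ≡ 3 and 65 ≡ 1 (mod 4), so (3/65) = +(65/3).
Reduce top mod 3: now compute (2/3).
Pull out 2: since 3 ≡ 3 (mod 8), (2/3) = -1.
Reached (1/3) = 1. Collecting the sign flips along the way, the symbol is -1.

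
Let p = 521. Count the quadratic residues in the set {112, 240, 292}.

0

(112/521) = -1 → non-residue.
(240/521) = -1 → non-residue.
(292/521) = -1 → non-residue.
Total quadratic residues among the 3: 0.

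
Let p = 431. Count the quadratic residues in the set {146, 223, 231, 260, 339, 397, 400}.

3

(146/431) = -1 → non-residue.
(223/431) = +1 → QR.
(231/431) = -1 → non-residue.
(260/431) = -1 → non-residue.
(339/431) = -1 → non-residue.
(397/431) = +1 → QR.
(400/431) = +1 → QR.
Total quadratic residues among the 7: 3.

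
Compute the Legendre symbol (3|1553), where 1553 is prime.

-1

Reciprocity: 3 ≡ 3 and 1553 ≡ 1 (mod 4), so (3/1553) = +(1553/3).
Reduce top mod 3: now compute (2/3).
Pull out 2: since 3 ≡ 3 (mod 8), (2/3) = -1.
Reached (1/3) = 1. Collecting the sign flips along the way, the symbol is -1.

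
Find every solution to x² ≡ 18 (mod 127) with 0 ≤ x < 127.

48, 79

Since 127 ≡ 3 (mod 4), a square root of 18 is 18^((127+1)/4) = 18^32 mod 127.
Repeated squaring: 18^2≡70, 18^4≡74, 18^8≡15, 18^16≡98, 18^32≡79 (mod 127).
18^32 = 18^(32) ≡ 79 (mod 127).
Check: 79² = 6241 ≡ 18 (mod 127). The two roots are 48 and 79.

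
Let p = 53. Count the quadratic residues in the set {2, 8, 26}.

0

(2/53) = -1 → non-residue.
(8/53) = -1 → non-residue.
(26/53) = -1 → non-residue.
Total quadratic residues among the 3: 0.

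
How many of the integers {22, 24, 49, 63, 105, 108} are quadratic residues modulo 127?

(22/127) = +1 → QR.
(24/127) = -1 → non-residue.
(49/127) = +1 → QR.
(63/127) = -1 → non-residue.
(105/127) = -1 → non-residue.
(108/127) = -1 → non-residue.
Total quadratic residues among the 6: 2.

2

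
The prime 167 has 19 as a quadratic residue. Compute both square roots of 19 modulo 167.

55, 112

Since 167 ≡ 3 (mod 4), a square root of 19 is 19^((167+1)/4) = 19^42 mod 167.
Repeated squaring: 19^2≡27, 19^4≡61, 19^8≡47, 19^16≡38, 19^32≡108 (mod 167).
19^42 = 19^(32+8+2) ≡ 112 (mod 167).
Check: 112² = 12544 ≡ 19 (mod 167). The two roots are 55 and 112.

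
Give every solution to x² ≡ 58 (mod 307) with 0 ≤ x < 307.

66, 241

Since 307 ≡ 3 (mod 4), a square root of 58 is 58^((307+1)/4) = 58^77 mod 307.
Repeated squaring: 58^2≡294, 58^4≡169, 58^8≡10, 58^16≡100, 58^32≡176, 58^64≡276 (mod 307).
58^77 = 58^(64+8+4+1) ≡ 66 (mod 307).
Check: 66² = 4356 ≡ 58 (mod 307). The two roots are 66 and 241.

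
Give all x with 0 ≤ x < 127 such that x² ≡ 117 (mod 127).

Since 127 ≡ 3 (mod 4), a square root of 117 is 117^((127+1)/4) = 117^32 mod 127.
Repeated squaring: 117^2≡100, 117^4≡94, 117^8≡73, 117^16≡122, 117^32≡25 (mod 127).
117^32 = 117^(32) ≡ 25 (mod 127).
Check: 25² = 625 ≡ 117 (mod 127). The two roots are 25 and 102.

25, 102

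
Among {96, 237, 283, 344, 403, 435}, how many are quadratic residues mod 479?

(96/479) = +1 → QR.
(237/479) = -1 → non-residue.
(283/479) = -1 → non-residue.
(344/479) = -1 → non-residue.
(403/479) = +1 → QR.
(435/479) = -1 → non-residue.
Total quadratic residues among the 6: 2.

2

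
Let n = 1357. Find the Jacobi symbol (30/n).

1

Pull out 2: since 1357 ≡ 5 (mod 8), (2/1357) = -1.
Reciprocity: 15 ≡ 3 and 1357 ≡ 1 (mod 4), so (15/1357) = +(1357/15).
Reduce top mod 15: now compute (7/15).
Reciprocity: 7 ≡ 3 and 15 ≡ 3 (mod 4), so (7/15) = −(15/7).
Reduce top mod 7: now compute (1/7).
Reached (1/7) = 1. Collecting the sign flips along the way, the symbol is +1.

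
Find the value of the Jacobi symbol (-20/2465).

0

First reduce: -20 ≡ 2445 (mod 2465).
Reciprocity: 2445 ≡ 1 and 2465 ≡ 1 (mod 4), so (2445/2465) = +(2465/2445).
Reduce top mod 2445: now compute (20/2445).
Pull out 2^2: since 2445 ≡ 5 (mod 8), (2/2445) = -1, so (2/2445)^2 = +1.
Reciprocity: 5 ≡ 1 and 2445 ≡ 1 (mod 4), so (5/2445) = +(2445/5).
Reduce top mod 5: now compute (0/5).
Top reduces to 0: gcd > 1, so the symbol is 0.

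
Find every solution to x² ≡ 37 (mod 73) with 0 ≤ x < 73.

16, 57

73 ≡ 1 (mod 4), so we find a root by search.
Trying successive values, 16² = 256 ≡ 37 (mod 73). The other root is 73 − 16 = 57.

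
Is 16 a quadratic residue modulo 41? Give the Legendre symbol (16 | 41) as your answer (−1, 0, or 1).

Pull out 2^4: since 41 ≡ 1 (mod 8), (2/41) = +1, so (2/41)^4 = +1.
Reached (1/41) = 1. Collecting the sign flips along the way, the symbol is +1.

1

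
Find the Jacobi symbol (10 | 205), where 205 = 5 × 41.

0

Pull out 2: since 205 ≡ 5 (mod 8), (2/205) = -1.
Reciprocity: 5 ≡ 1 and 205 ≡ 1 (mod 4), so (5/205) = +(205/5).
Reduce top mod 5: now compute (0/5).
Top reduces to 0: gcd > 1, so the symbol is 0.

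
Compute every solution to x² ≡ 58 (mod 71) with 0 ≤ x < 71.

22, 49

Since 71 ≡ 3 (mod 4), a square root of 58 is 58^((71+1)/4) = 58^18 mod 71.
Repeated squaring: 58^2≡27, 58^4≡19, 58^8≡6, 58^16≡36 (mod 71).
58^18 = 58^(16+2) ≡ 49 (mod 71).
Check: 49² = 2401 ≡ 58 (mod 71). The two roots are 22 and 49.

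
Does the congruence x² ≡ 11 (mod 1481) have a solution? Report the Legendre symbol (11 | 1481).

-1

Reciprocity: 11 ≡ 3 and 1481 ≡ 1 (mod 4), so (11/1481) = +(1481/11).
Reduce top mod 11: now compute (7/11).
Reciprocity: 7 ≡ 3 and 11 ≡ 3 (mod 4), so (7/11) = −(11/7).
Reduce top mod 7: now compute (4/7).
Pull out 2^2: since 7 ≡ 7 (mod 8), (2/7) = +1, so (2/7)^2 = +1.
Reached (1/7) = 1. Collecting the sign flips along the way, the symbol is -1.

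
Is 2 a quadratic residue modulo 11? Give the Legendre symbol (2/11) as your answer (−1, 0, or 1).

-1

Pull out 2: since 11 ≡ 3 (mod 8), (2/11) = -1.
Reached (1/11) = 1. Collecting the sign flips along the way, the symbol is -1.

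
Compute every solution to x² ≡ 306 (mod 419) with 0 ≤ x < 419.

Since 419 ≡ 3 (mod 4), a square root of 306 is 306^((419+1)/4) = 306^105 mod 419.
Repeated squaring: 306^2≡199, 306^4≡215, 306^8≡135, 306^16≡208, 306^32≡107, 306^64≡136 (mod 419).
306^105 = 306^(64+32+8+1) ≡ 49 (mod 419).
Check: 49² = 2401 ≡ 306 (mod 419). The two roots are 49 and 370.

49, 370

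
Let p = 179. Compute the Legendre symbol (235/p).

1

Euler's criterion: (235/179) ≡ 56^89 (mod 179).
56^2 ≡ 93 (mod 179)
56^4 ≡ 57 (mod 179)
56^8 ≡ 27 (mod 179)
56^16 ≡ 13 (mod 179)
56^32 ≡ 169 (mod 179)
56^64 ≡ 100 (mod 179)
56^89 = 56^(64+16+8+1) ≡ 1 (mod 179).
Result is 1, so (235/179) = 1.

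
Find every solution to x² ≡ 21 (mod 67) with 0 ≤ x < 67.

17, 50

Since 67 ≡ 3 (mod 4), a square root of 21 is 21^((67+1)/4) = 21^17 mod 67.
Repeated squaring: 21^2≡39, 21^4≡47, 21^8≡65, 21^16≡4 (mod 67).
21^17 = 21^(16+1) ≡ 17 (mod 67).
Check: 17² = 289 ≡ 21 (mod 67). The two roots are 17 and 50.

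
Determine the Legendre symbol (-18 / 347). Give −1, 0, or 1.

First reduce: -18 ≡ 329 (mod 347).
Reciprocity: 329 ≡ 1 and 347 ≡ 3 (mod 4), so (329/347) = +(347/329).
Reduce top mod 329: now compute (18/329).
Pull out 2: since 329 ≡ 1 (mod 8), (2/329) = +1.
Reciprocity: 9 ≡ 1 and 329 ≡ 1 (mod 4), so (9/329) = +(329/9).
Reduce top mod 9: now compute (5/9).
Reciprocity: 5 ≡ 1 and 9 ≡ 1 (mod 4), so (5/9) = +(9/5).
Reduce top mod 5: now compute (4/5).
Pull out 2^2: since 5 ≡ 5 (mod 8), (2/5) = -1, so (2/5)^2 = +1.
Reached (1/5) = 1. Collecting the sign flips along the way, the symbol is +1.

1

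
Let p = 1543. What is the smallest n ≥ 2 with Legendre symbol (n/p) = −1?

3

(2/1543) = +1, so 2 is a residue.
(3/1543) = −1, so 3 is the smallest positive non-residue mod 1543.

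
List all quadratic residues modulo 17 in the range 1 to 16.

Square k = 1,…,8 (k and 17−k give the same square):
1²=1, 2²=4, 3²=9, 4²=16, 5²≡8, 6²≡2, 7²≡15, 8²≡13 (mod 17).
So the quadratic residues mod 17 are {1, 2, 4, 8, 9, 13, 15, 16}.

1, 2, 4, 8, 9, 13, 15, 16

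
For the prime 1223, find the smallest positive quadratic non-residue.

(2/1223) = +1, so 2 is a residue.
(3/1223) = +1, so 3 is a residue.
(4/1223) = +1, so 4 is a residue.
(5/1223) = −1, so 5 is the smallest positive non-residue mod 1223.

5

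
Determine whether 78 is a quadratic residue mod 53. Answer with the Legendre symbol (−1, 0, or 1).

First reduce: 78 ≡ 25 (mod 53).
Reciprocity: 25 ≡ 1 and 53 ≡ 1 (mod 4), so (25/53) = +(53/25).
Reduce top mod 25: now compute (3/25).
Reciprocity: 3 ≡ 3 and 25 ≡ 1 (mod 4), so (3/25) = +(25/3).
Reduce top mod 3: now compute (1/3).
Reached (1/3) = 1. Collecting the sign flips along the way, the symbol is +1.

1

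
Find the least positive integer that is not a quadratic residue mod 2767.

(2/2767) = +1, so 2 is a residue.
(3/2767) = −1, so 3 is the smallest positive non-residue mod 2767.

3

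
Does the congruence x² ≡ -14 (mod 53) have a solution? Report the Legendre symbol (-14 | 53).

-1

Euler's criterion: (-14/53) ≡ 39^26 (mod 53).
39^2 ≡ 37 (mod 53)
39^4 ≡ 44 (mod 53)
39^8 ≡ 28 (mod 53)
39^16 ≡ 42 (mod 53)
39^26 = 39^(16+8+2) ≡ 52 (mod 53).
Result is 52 ≡ −1, so (-14/53) = −1.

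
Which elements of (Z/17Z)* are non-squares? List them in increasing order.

Square k = 1,…,8 (k and 17−k give the same square):
1²=1, 2²=4, 3²=9, 4²=16, 5²≡8, 6²≡2, 7²≡15, 8²≡13 (mod 17).
The residues are {1, 2, 4, 8, 9, 13, 15, 16}; the non-residues are the remaining 8 nonzero classes.

3,5,6,7,10,11,12,14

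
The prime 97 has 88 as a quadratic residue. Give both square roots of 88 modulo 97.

31, 66

97 ≡ 1 (mod 4), so we find a root by search.
Trying successive values, 31² = 961 ≡ 88 (mod 97). The other root is 97 − 31 = 66.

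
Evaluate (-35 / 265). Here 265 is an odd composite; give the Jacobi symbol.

0

First reduce: -35 ≡ 230 (mod 265).
Pull out 2: since 265 ≡ 1 (mod 8), (2/265) = +1.
Reciprocity: 115 ≡ 3 and 265 ≡ 1 (mod 4), so (115/265) = +(265/115).
Reduce top mod 115: now compute (35/115).
Reciprocity: 35 ≡ 3 and 115 ≡ 3 (mod 4), so (35/115) = −(115/35).
Reduce top mod 35: now compute (10/35).
Pull out 2: since 35 ≡ 3 (mod 8), (2/35) = -1.
Reciprocity: 5 ≡ 1 and 35 ≡ 3 (mod 4), so (5/35) = +(35/5).
Reduce top mod 5: now compute (0/5).
Top reduces to 0: gcd > 1, so the symbol is 0.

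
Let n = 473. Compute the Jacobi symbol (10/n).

-1

Pull out 2: since 473 ≡ 1 (mod 8), (2/473) = +1.
Reciprocity: 5 ≡ 1 and 473 ≡ 1 (mod 4), so (5/473) = +(473/5).
Reduce top mod 5: now compute (3/5).
Reciprocity: 3 ≡ 3 and 5 ≡ 1 (mod 4), so (3/5) = +(5/3).
Reduce top mod 3: now compute (2/3).
Pull out 2: since 3 ≡ 3 (mod 8), (2/3) = -1.
Reached (1/3) = 1. Collecting the sign flips along the way, the symbol is -1.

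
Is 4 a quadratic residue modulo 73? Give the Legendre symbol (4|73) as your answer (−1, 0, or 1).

1

Pull out 2^2: since 73 ≡ 1 (mod 8), (2/73) = +1, so (2/73)^2 = +1.
Reached (1/73) = 1. Collecting the sign flips along the way, the symbol is +1.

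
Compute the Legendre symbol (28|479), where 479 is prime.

Euler's criterion: (28/479) ≡ 28^239 (mod 479).
28^2 ≡ 305 (mod 479)
28^4 ≡ 99 (mod 479)
28^8 ≡ 221 (mod 479)
28^16 ≡ 462 (mod 479)
28^32 ≡ 289 (mod 479)
28^64 ≡ 175 (mod 479)
28^128 ≡ 448 (mod 479)
28^239 = 28^(128+64+32+8+4+2+1) ≡ 1 (mod 479).
Result is 1, so (28/479) = 1.

1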